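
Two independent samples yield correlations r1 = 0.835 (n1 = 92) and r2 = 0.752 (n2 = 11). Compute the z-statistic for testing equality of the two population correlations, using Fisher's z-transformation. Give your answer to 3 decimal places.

Fisher z-transforms: z1 = atanh(0.835) = 1.204427, z2 = atanh(0.752) = 0.977542; difference d = 0.226885
Var(d) = 1/89 + 1/8 = 0.0112360 + 0.1250000 = 0.1362360
z = d/√Var(d) = 0.226885 / √0.1362360 = 0.226885 / 0.369102 = 0.615

0.615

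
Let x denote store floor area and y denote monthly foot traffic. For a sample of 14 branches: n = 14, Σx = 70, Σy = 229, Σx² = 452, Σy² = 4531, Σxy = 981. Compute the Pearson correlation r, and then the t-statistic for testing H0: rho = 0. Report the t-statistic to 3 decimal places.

S_xy = nΣxy − ΣxΣy = 14·981 − 70·229 = 13734 − 16030 = -2296
S_xx = nΣx² − (Σx)² = 14·452 − 70² = 6328 − 4900 = 1428
S_yy = nΣy² − (Σy)² = 14·4531 − 229² = 63434 − 52441 = 10993
r = S_xy / √(S_xx·S_yy) = -2296 / √(1428·10993) = -2296 / √15698004 = -2296 / 3962.0707 = -0.5795
t = r·√(n−2)/√(1−r²) = -0.5795·√12 / √(1−0.335820) = -2.007447 / 0.814972 = -2.463

-2.463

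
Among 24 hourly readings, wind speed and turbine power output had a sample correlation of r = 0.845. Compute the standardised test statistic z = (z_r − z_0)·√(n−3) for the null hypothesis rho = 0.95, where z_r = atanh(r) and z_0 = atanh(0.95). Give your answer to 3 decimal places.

z_r = atanh(0.845) = 1.238405,  z_0 = atanh(0.95) = 1.831781
SE = 1/√(n−3) = 1/√21 = 0.218218
z = (z_r − z_0)/SE = (1.238405 − 1.831781) / 0.218218 = -0.593376 / 0.218218 = -2.719

-2.719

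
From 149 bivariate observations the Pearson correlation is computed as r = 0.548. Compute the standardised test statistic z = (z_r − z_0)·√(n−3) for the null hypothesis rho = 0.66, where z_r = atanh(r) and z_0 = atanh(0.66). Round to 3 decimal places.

-2.142

z_r = atanh(0.548) = 0.615518,  z_0 = atanh(0.66) = 0.792814
SE = 1/√(n−3) = 1/√146 = 0.082761
z = (z_r − z_0)/SE = (0.615518 − 0.792814) / 0.082761 = -0.177296 / 0.082761 = -2.142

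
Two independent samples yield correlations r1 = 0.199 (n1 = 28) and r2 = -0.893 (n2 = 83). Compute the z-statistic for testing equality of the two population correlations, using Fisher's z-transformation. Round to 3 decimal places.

7.150

z1 = atanh(0.199) = 0.201691,  z2 = atanh(-0.893) = -1.436545
SE = √(1/(n1−3) + 1/(n2−3)) = √(1/25 + 1/80) = √(0.0400000 + 0.0125000) = √0.0525000 = 0.229129
z = (z1 − z2)/SE = (0.201691 − (-1.436545)) / 0.229129 = 1.638236 / 0.229129 = 7.150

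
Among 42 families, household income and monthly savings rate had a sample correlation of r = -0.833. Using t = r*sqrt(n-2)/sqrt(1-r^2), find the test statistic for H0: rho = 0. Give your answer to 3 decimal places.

-9.522

1 − r² = 1 − 0.693889 = 0.306111;  √(1−r²) = 0.553273
√(n−2) = √40 = 6.324555
t = r·√(n−2)/√(1−r²) = -0.833 · 6.324555 / 0.553273 = -9.522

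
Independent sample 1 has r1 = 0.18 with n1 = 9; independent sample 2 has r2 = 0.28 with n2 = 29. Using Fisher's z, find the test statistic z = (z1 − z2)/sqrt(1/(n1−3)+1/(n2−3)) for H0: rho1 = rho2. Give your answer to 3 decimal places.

z1 = atanh(0.18) = 0.181983,  z2 = atanh(0.28) = 0.287682
SE = √(1/(n1−3) + 1/(n2−3)) = √(1/6 + 1/26) = √(0.1666667 + 0.0384615) = √0.2051282 = 0.452911
z = (z1 − z2)/SE = (0.181983 − 0.287682) / 0.452911 = -0.105699 / 0.452911 = -0.233

-0.233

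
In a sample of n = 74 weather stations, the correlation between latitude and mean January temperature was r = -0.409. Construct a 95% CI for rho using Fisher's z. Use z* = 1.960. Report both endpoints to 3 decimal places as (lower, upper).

Fisher z: z_r = atanh(r) = ½·ln((1+(-0.409))/(1−(-0.409))) = -0.434410
SE(z) = 1/√(n−3) = 1/√71 = 0.118678
95% ⇒ z* = 1.960; margin = 1.960·0.118678 = 0.232609
CI on z-scale: (-0.667019, -0.201801)
Back-transform: tanh(-0.667019) = -0.583016, tanh(-0.201801) = -0.199106

(-0.583, -0.199)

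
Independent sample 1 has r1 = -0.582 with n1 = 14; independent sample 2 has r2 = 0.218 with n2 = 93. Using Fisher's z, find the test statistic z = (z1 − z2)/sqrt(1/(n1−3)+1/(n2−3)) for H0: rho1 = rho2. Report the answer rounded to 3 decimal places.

-2.777

Fisher z-transforms: z1 = atanh(-0.582) = -0.665482, z2 = atanh(0.218) = 0.221555; difference d = -0.887037
Var(d) = 1/11 + 1/90 = 0.0909091 + 0.0111111 = 0.1020202
z = d/√Var(d) = -0.887037 / √0.1020202 = -0.887037 / 0.319406 = -2.777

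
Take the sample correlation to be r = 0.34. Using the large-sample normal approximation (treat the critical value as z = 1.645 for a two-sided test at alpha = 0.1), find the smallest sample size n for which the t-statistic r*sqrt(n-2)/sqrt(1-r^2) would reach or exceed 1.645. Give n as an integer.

23

r√(n−2)/√(1−r²) ≥ 1.645  ⇔  n−2 ≥ (1.645)²·(1−r²)/r²
(1−r²)/r² = (1−0.1156)/0.1156 = 7.6505
n ≥ 2 + 2.706025·7.6505 = 2 + 20.7024 = 22.7024
⌈22.7024⌉ = 23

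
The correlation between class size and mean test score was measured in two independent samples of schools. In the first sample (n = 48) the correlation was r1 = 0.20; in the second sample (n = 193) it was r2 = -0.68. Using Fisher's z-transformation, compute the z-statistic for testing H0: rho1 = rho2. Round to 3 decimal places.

6.224

z1 = atanh(0.20) = 0.202733,  z2 = atanh(-0.68) = -0.829114
SE = √(1/(n1−3) + 1/(n2−3)) = √(1/45 + 1/190) = √(0.0222222 + 0.0052632) = √0.0274854 = 0.165787
z = (z1 − z2)/SE = (0.202733 − (-0.829114)) / 0.165787 = 1.031847 / 0.165787 = 6.224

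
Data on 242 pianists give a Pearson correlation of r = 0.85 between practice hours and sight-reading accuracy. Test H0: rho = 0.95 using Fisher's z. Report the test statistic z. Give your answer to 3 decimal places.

z_r = atanh(0.85) = 1.256153,  z_0 = atanh(0.95) = 1.831781
SE = 1/√(n−3) = 1/√239 = 0.064685
z = (z_r − z_0)/SE = (1.256153 − 1.831781) / 0.064685 = -0.575628 / 0.064685 = -8.899

-8.899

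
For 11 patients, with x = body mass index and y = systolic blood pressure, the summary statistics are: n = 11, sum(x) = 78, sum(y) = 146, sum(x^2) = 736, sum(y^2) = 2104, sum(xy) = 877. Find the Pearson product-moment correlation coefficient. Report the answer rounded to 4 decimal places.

S_xy = nΣxy − ΣxΣy = 11·877 − 78·146 = 9647 − 11388 = -1741
S_xx = nΣx² − (Σx)² = 11·736 − 78² = 8096 − 6084 = 2012
S_yy = nΣy² − (Σy)² = 11·2104 − 146² = 23144 − 21316 = 1828
r = S_xy / √(S_xx·S_yy) = -1741 / √(2012·1828) = -1741 / √3677936 = -1741 / 1917.7946 = -0.9078

-0.9078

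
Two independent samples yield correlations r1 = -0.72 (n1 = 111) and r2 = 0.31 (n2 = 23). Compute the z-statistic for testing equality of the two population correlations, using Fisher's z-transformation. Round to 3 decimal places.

Fisher z-transforms: z1 = atanh(-0.72) = -0.907645, z2 = atanh(0.31) = 0.320545; difference d = -1.228190
Var(d) = 1/108 + 1/20 = 0.0092593 + 0.0500000 = 0.0592593
z = d/√Var(d) = -1.228190 / √0.0592593 = -1.228190 / 0.243432 = -5.045

-5.045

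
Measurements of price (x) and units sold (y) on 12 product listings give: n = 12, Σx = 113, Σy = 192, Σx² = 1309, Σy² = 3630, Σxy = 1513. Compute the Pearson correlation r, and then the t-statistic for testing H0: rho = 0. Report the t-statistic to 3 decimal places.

-4.187

S_xy = nΣxy − ΣxΣy = 12·1513 − 113·192 = 18156 − 21696 = -3540
S_xx = nΣx² − (Σx)² = 12·1309 − 113² = 15708 − 12769 = 2939
S_yy = nΣy² − (Σy)² = 12·3630 − 192² = 43560 − 36864 = 6696
r = S_xy / √(S_xx·S_yy) = -3540 / √(2939·6696) = -3540 / √19679544 = -3540 / 4436.1632 = -0.7980
t = r·√(n−2)/√(1−r²) = -0.7980·√10 / √(1−0.636804) = -2.523498 / 0.602657 = -4.187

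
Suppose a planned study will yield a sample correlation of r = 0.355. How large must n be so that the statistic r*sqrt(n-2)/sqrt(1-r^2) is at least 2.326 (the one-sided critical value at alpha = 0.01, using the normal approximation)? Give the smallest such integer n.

Need r·√(n−2)/√(1−r²) ≥ 2.326
√(n−2) ≥ 2.326·√(1−0.126025) / 0.355 = 2.326·0.934866 / 0.355 = 6.1253
n−2 ≥ 37.5193  ⇒  n ≥ 39.5193
Smallest integer n = 40

40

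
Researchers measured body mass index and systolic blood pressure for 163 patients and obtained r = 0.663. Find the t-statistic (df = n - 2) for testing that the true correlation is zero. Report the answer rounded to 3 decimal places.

1 − r² = 1 − 0.439569 = 0.560431;  √(1−r²) = 0.748619
√(n−2) = √161 = 12.688578
t = r·√(n−2)/√(1−r²) = 0.663 · 12.688578 / 0.748619 = 11.237

11.237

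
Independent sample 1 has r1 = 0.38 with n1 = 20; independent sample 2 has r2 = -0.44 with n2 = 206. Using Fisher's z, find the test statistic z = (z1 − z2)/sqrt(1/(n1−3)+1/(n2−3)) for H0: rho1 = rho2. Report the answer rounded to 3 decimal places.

3.455

z1 = atanh(0.38) = 0.400060,  z2 = atanh(-0.44) = -0.472231
SE = √(1/(n1−3) + 1/(n2−3)) = √(1/17 + 1/203) = √(0.0588235 + 0.0049261) = √0.0637496 = 0.252487
z = (z1 − z2)/SE = (0.400060 − (-0.472231)) / 0.252487 = 0.872291 / 0.252487 = 3.455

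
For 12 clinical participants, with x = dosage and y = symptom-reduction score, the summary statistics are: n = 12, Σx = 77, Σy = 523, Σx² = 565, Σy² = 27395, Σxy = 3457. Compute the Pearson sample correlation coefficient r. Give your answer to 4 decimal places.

0.1770

Numerator: nΣxy − (Σx)(Σy) = 12·3457 − (77)(523) = 1213
Denominator: √[(nΣx²−(Σx)²)(nΣy²−(Σy)²)]
  nΣx²−(Σx)² = 12·565 − 5929 = 851;  nΣy²−(Σy)² = 12·27395 − 273529 = 55211
  √(851·55211) = √46984561 = 6854.5285
r = 1213 / 6854.5285 = 0.1770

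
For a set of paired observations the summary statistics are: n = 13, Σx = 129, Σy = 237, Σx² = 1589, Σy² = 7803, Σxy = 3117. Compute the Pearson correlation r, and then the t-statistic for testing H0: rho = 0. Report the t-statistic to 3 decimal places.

3.625

S_xy = nΣxy − ΣxΣy = 13·3117 − 129·237 = 40521 − 30573 = 9948
S_xx = nΣx² − (Σx)² = 13·1589 − 129² = 20657 − 16641 = 4016
S_yy = nΣy² − (Σy)² = 13·7803 − 237² = 101439 − 56169 = 45270
r = S_xy / √(S_xx·S_yy) = 9948 / √(4016·45270) = 9948 / √181804320 = 9948 / 13483.4832 = 0.7378
t = r·√(n−2)/√(1−r²) = 0.7378·√11 / √(1−0.544349) = 2.447006 / 0.675019 = 3.625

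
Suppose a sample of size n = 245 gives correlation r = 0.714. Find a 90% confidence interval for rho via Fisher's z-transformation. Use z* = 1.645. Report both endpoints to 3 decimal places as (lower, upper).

(0.658, 0.762)

z_r = atanh(0.714) = 0.895297;  SE = 1/√(n−3) = 1/√242 = 0.064282
z-limits: 0.895297 ± 1.645·0.064282 = 0.895297 ± 0.105744 = [0.789553, 1.001041]
ρ-limits: (tanh 0.789553, tanh 1.001041) = (0.658, 0.762)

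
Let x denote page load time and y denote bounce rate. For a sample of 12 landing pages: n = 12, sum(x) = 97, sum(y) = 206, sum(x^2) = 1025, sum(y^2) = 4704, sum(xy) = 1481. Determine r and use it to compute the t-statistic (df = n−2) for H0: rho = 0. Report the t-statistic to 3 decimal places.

S_xy = nΣxy − ΣxΣy = 12·1481 − 97·206 = 17772 − 19982 = -2210
S_xx = nΣx² − (Σx)² = 12·1025 − 97² = 12300 − 9409 = 2891
S_yy = nΣy² − (Σy)² = 12·4704 − 206² = 56448 − 42436 = 14012
r = S_xy / √(S_xx·S_yy) = -2210 / √(2891·14012) = -2210 / √40508692 = -2210 / 6364.6439 = -0.3472
t = r·√(n−2)/√(1−r²) = -0.3472·√10 / √(1−0.120548) = -1.097943 / 0.937791 = -1.171

-1.171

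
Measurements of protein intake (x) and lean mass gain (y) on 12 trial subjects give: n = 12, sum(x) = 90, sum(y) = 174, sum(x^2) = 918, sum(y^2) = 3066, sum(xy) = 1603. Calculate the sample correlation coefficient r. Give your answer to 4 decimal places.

0.8204

S_xy = nΣxy − ΣxΣy = 12·1603 − 90·174 = 19236 − 15660 = 3576
S_xx = nΣx² − (Σx)² = 12·918 − 90² = 11016 − 8100 = 2916
S_yy = nΣy² − (Σy)² = 12·3066 − 174² = 36792 − 30276 = 6516
r = S_xy / √(S_xx·S_yy) = 3576 / √(2916·6516) = 3576 / √19000656 = 3576 / 4358.9742 = 0.8204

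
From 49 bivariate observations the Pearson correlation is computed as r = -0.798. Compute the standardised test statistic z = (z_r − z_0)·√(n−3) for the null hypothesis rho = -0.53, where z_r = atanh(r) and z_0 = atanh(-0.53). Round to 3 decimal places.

-3.411

z_r = atanh(-0.798) = -1.093081,  z_0 = atanh(-0.53) = -0.590145
SE = 1/√(n−3) = 1/√46 = 0.147442
z = (z_r − z_0)/SE = (-1.093081 − (-0.590145)) / 0.147442 = -0.502936 / 0.147442 = -3.411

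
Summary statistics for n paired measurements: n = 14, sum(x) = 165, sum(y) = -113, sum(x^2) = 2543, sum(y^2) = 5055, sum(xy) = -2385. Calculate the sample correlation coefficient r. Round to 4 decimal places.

-0.6689

S_xy = nΣxy − ΣxΣy = 14·(-2385) − 165·(-113) = -33390 − (-18645) = -14745
S_xx = nΣx² − (Σx)² = 14·2543 − 165² = 35602 − 27225 = 8377
S_yy = nΣy² − (Σy)² = 14·5055 − (-113)² = 70770 − 12769 = 58001
r = S_xy / √(S_xx·S_yy) = -14745 / √(8377·58001) = -14745 / √485874377 = -14745 / 22042.5583 = -0.6689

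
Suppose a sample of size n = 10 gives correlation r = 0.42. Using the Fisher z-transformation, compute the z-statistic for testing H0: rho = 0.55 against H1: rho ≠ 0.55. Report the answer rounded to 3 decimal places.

-0.452

Fisher z: atanh(0.42) = 0.447692, atanh(0.55) = 0.618381
z = (z_r − z_0)·√(n−3) = (0.447692 − 0.618381)·√7 = -0.170689 · 2.645751 = -0.452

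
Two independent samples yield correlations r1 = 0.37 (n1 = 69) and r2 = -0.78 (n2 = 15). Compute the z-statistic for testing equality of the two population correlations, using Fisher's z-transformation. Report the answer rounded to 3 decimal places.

z1 = atanh(0.37) = 0.388423,  z2 = atanh(-0.78) = -1.045371
SE = √(1/(n1−3) + 1/(n2−3)) = √(1/66 + 1/12) = √(0.0151515 + 0.0833333) = √0.0984848 = 0.313823
z = (z1 − z2)/SE = (0.388423 − (-1.045371)) / 0.313823 = 1.433794 / 0.313823 = 4.569

4.569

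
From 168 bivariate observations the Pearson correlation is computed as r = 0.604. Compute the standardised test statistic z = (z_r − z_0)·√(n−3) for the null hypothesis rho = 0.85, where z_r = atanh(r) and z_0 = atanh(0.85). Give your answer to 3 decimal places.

z_r = atanh(0.604) = 0.699421,  z_0 = atanh(0.85) = 1.256153
SE = 1/√(n−3) = 1/√165 = 0.077850
z = (z_r − z_0)/SE = (0.699421 − 1.256153) / 0.077850 = -0.556732 / 0.077850 = -7.151

-7.151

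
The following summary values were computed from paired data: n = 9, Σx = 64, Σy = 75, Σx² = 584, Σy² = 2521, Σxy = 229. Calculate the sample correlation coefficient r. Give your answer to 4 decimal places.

-0.6156

Numerator: nΣxy − (Σx)(Σy) = 9·229 − (64)(75) = -2739
Denominator: √[(nΣx²−(Σx)²)(nΣy²−(Σy)²)]
  nΣx²−(Σx)² = 9·584 − 4096 = 1160;  nΣy²−(Σy)² = 9·2521 − 5625 = 17064
  √(1160·17064) = √19794240 = 4449.0718
r = -2739 / 4449.0718 = -0.6156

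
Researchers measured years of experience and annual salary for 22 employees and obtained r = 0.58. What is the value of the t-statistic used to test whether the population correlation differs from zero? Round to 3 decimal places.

3.184

t = r·√(n−2) / √(1−r²) with r = 0.58, n = 22
  = 0.58·√20 / √(1 − 0.3364)
  = 0.58·4.472136 / 0.814616
  = 2.593839 / 0.814616 = 3.184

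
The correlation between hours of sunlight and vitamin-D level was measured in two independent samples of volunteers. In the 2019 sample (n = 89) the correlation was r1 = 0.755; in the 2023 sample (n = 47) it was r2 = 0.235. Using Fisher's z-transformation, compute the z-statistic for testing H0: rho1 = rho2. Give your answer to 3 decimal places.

z1 = atanh(0.755) = 0.984483,  z2 = atanh(0.235) = 0.239475
SE = √(1/(n1−3) + 1/(n2−3)) = √(1/86 + 1/44) = √(0.0116279 + 0.0227273) = √0.0343552 = 0.185352
z = (z1 − z2)/SE = (0.984483 − 0.239475) / 0.185352 = 0.745008 / 0.185352 = 4.019

4.019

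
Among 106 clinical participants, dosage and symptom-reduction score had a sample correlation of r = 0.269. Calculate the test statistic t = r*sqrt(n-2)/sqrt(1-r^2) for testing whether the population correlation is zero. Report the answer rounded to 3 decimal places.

2.848

1 − r² = 1 − 0.072361 = 0.927639;  √(1−r²) = 0.963140
√(n−2) = √104 = 10.198039
t = r·√(n−2)/√(1−r²) = 0.269 · 10.198039 / 0.963140 = 2.848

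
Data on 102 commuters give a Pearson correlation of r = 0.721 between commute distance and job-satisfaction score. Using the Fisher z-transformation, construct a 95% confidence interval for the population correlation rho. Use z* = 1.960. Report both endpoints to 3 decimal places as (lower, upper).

z_r = atanh(0.721) = 0.909725;  SE = 1/√(n−3) = 1/√99 = 0.100504
z-limits: 0.909725 ± 1.960·0.100504 = 0.909725 ± 0.196988 = [0.712737, 1.106713]
ρ-limits: (tanh 0.712737, tanh 1.106713) = (0.612, 0.803)

(0.612, 0.803)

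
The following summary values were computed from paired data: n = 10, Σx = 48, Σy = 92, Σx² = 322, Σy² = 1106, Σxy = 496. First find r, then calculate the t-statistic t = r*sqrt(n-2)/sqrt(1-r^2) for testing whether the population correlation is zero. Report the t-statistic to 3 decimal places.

1.066

S_xy = nΣxy − ΣxΣy = 10·496 − 48·92 = 4960 − 4416 = 544
S_xx = nΣx² − (Σx)² = 10·322 − 48² = 3220 − 2304 = 916
S_yy = nΣy² − (Σy)² = 10·1106 − 92² = 11060 − 8464 = 2596
r = S_xy / √(S_xx·S_yy) = 544 / √(916·2596) = 544 / √2377936 = 544 / 1542.0558 = 0.3528
t = r·√(n−2)/√(1−r²) = 0.3528·√8 / √(1−0.124468) = 0.997869 / 0.935699 = 1.066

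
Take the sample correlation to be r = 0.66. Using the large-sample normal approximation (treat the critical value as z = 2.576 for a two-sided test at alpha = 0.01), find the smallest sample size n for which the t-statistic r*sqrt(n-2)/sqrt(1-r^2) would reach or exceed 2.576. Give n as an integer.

Need r·√(n−2)/√(1−r²) ≥ 2.576
√(n−2) ≥ 2.576·√(1−0.4356) / 0.66 = 2.576·0.751266 / 0.66 = 2.9322
n−2 ≥ 8.5978  ⇒  n ≥ 10.5978
Smallest integer n = 11

11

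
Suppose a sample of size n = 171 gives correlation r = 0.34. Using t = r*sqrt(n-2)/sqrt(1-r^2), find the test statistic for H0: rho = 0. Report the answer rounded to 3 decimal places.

4.700

t = r·√(n−2) / √(1−r²) with r = 0.34, n = 171
  = 0.34·√169 / √(1 − 0.1156)
  = 0.34·13.000000 / 0.940425
  = 4.420000 / 0.940425 = 4.700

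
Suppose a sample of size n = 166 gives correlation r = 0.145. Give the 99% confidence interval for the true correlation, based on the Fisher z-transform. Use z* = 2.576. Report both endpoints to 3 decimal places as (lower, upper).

(-0.056, 0.334)

z_r = atanh(0.145) = 0.146029;  SE = 1/√(n−3) = 1/√163 = 0.078326
z-limits: 0.146029 ± 2.576·0.078326 = 0.146029 ± 0.201768 = [-0.055739, 0.347797]
ρ-limits: (tanh -0.055739, tanh 0.347797) = (-0.056, 0.334)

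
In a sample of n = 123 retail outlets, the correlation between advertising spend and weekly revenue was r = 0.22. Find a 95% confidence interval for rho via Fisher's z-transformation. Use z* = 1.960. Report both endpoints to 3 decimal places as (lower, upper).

z_r = atanh(0.22) = 0.223656;  SE = 1/√(n−3) = 1/√120 = 0.091287
z-limits: 0.223656 ± 1.960·0.091287 = 0.223656 ± 0.178923 = [0.044733, 0.402579]
ρ-limits: (tanh 0.044733, tanh 0.402579) = (0.045, 0.382)

(0.045, 0.382)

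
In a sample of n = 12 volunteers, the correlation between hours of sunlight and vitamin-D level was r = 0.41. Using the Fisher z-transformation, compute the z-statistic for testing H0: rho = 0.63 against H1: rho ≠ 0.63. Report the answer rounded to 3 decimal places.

-0.917

Fisher z: atanh(0.41) = 0.435611, atanh(0.63) = 0.741416
z = (z_r − z_0)·√(n−3) = (0.435611 − 0.741416)·√9 = -0.305805 · 3.000000 = -0.917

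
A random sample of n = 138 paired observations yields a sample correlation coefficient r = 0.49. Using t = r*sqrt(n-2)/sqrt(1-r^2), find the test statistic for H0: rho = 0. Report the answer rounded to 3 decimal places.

6.555

1 − r² = 1 − 0.2401 = 0.7599;  √(1−r²) = 0.871722
√(n−2) = √136 = 11.661904
t = r·√(n−2)/√(1−r²) = 0.49 · 11.661904 / 0.871722 = 6.555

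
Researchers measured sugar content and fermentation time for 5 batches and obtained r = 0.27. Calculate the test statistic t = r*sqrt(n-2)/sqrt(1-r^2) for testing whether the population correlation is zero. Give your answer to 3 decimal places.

0.486

t = r·√(n−2) / √(1−r²) with r = 0.27, n = 5
  = 0.27·√3 / √(1 − 0.0729)
  = 0.27·1.732051 / 0.962860
  = 0.467654 / 0.962860 = 0.486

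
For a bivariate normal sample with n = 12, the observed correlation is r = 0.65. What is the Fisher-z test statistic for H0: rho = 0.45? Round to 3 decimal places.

0.872

Fisher z: atanh(0.65) = 0.775299, atanh(0.45) = 0.484700
z = (z_r − z_0)·√(n−3) = (0.775299 − 0.484700)·√9 = 0.290599 · 3.000000 = 0.872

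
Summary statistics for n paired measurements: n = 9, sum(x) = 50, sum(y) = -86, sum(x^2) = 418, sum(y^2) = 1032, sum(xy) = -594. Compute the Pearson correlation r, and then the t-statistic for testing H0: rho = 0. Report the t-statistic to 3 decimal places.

-2.433

S_xy = nΣxy − ΣxΣy = 9·(-594) − 50·(-86) = -5346 − (-4300) = -1046
S_xx = nΣx² − (Σx)² = 9·418 − 50² = 3762 − 2500 = 1262
S_yy = nΣy² − (Σy)² = 9·1032 − (-86)² = 9288 − 7396 = 1892
r = S_xy / √(S_xx·S_yy) = -1046 / √(1262·1892) = -1046 / √2387704 = -1046 / 1545.2197 = -0.6769
t = r·√(n−2)/√(1−r²) = -0.6769·√7 / √(1−0.458194) = -1.790909 / 0.736075 = -2.433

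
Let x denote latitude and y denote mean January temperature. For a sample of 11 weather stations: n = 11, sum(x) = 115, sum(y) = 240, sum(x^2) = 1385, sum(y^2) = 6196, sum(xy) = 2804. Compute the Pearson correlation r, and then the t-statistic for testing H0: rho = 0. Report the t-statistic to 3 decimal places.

Numerator: nΣxy − (Σx)(Σy) = 11·2804 − (115)(240) = 3244
Denominator: √[(nΣx²−(Σx)²)(nΣy²−(Σy)²)]
  nΣx²−(Σx)² = 11·1385 − 13225 = 2010;  nΣy²−(Σy)² = 11·6196 − 57600 = 10556
  √(2010·10556) = √21217560 = 4606.2523
r = 3244 / 4606.2523 = 0.7043
t = r·√(n−2)/√(1−r²) = 0.7043·√9 / √(1−0.496038) = 2.112900 / 0.709903 = 2.976

2.976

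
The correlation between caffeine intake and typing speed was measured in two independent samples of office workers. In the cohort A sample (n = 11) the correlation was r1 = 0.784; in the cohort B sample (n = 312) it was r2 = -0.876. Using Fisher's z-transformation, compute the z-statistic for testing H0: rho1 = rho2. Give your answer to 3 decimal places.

6.741

z1 = atanh(0.784) = 1.055667,  z2 = atanh(-0.876) = -1.358308
SE = √(1/(n1−3) + 1/(n2−3)) = √(1/8 + 1/309) = √(0.1250000 + 0.0032362) = √0.1282362 = 0.358101
z = (z1 − z2)/SE = (1.055667 − (-1.358308)) / 0.358101 = 2.413975 / 0.358101 = 6.741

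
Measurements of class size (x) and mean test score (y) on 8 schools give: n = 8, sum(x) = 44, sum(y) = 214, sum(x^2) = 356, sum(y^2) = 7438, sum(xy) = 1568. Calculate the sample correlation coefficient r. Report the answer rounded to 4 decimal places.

Numerator: nΣxy − (Σx)(Σy) = 8·1568 − (44)(214) = 3128
Denominator: √[(nΣx²−(Σx)²)(nΣy²−(Σy)²)]
  nΣx²−(Σx)² = 8·356 − 1936 = 912;  nΣy²−(Σy)² = 8·7438 − 45796 = 13708
  √(912·13708) = √12501696 = 3535.7737
r = 3128 / 3535.7737 = 0.8847

0.8847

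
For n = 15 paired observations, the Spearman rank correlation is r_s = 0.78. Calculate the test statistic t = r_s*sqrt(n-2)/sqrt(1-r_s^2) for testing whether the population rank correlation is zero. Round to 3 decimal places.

4.494

t = r_s·√(n−2) / √(1−r_s²) with r_s = 0.78, n = 15
  = 0.78·√13 / √(1 − 0.6084)
  = 0.78·3.605551 / 0.625780
  = 2.812330 / 0.625780 = 4.494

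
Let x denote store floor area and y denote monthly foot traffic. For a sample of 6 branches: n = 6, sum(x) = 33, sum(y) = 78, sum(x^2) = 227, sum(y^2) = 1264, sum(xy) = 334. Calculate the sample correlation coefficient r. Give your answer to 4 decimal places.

-0.8907

S_xy = nΣxy − ΣxΣy = 6·334 − 33·78 = 2004 − 2574 = -570
S_xx = nΣx² − (Σx)² = 6·227 − 33² = 1362 − 1089 = 273
S_yy = nΣy² − (Σy)² = 6·1264 − 78² = 7584 − 6084 = 1500
r = S_xy / √(S_xx·S_yy) = -570 / √(273·1500) = -570 / √409500 = -570 / 639.9219 = -0.8907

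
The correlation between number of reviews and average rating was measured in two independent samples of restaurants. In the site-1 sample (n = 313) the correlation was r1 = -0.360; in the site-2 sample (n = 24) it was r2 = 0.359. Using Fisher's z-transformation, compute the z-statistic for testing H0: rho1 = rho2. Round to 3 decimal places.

Fisher z-transforms: z1 = atanh(-0.360) = -0.376886, z2 = atanh(0.359) = 0.375737; difference d = -0.752623
Var(d) = 1/310 + 1/21 = 0.0032258 + 0.0476190 = 0.0508448
z = d/√Var(d) = -0.752623 / √0.0508448 = -0.752623 / 0.225488 = -3.338

-3.338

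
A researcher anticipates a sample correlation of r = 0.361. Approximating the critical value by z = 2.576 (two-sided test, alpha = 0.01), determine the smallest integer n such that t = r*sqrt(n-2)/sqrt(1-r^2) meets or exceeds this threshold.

r√(n−2)/√(1−r²) ≥ 2.576  ⇔  n−2 ≥ (2.576)²·(1−r²)/r²
(1−r²)/r² = (1−0.130321)/0.130321 = 6.6734
n ≥ 2 + 6.635776·6.6734 = 2 + 44.2832 = 46.2832
⌈46.2832⌉ = 47

47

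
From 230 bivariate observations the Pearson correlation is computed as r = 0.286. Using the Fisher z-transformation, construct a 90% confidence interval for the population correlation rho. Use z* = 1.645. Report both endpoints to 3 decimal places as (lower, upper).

(0.183, 0.383)

Fisher z: z_r = atanh(r) = ½·ln((1+0.286)/(1−0.286)) = 0.294204
SE(z) = 1/√(n−3) = 1/√227 = 0.066372
90% ⇒ z* = 1.645; margin = 1.645·0.066372 = 0.109182
CI on z-scale: (0.185022, 0.403386)
Back-transform: tanh(0.185022) = 0.182939, tanh(0.403386) = 0.382842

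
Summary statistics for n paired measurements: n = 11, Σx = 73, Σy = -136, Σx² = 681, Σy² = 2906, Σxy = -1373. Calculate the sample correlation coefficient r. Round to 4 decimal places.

-0.9590

Numerator: nΣxy − (Σx)(Σy) = 11·(-1373) − (73)(-136) = -5175
Denominator: √[(nΣx²−(Σx)²)(nΣy²−(Σy)²)]
  nΣx²−(Σx)² = 11·681 − 5329 = 2162;  nΣy²−(Σy)² = 11·2906 − 18496 = 13470
  √(2162·13470) = √29122140 = 5396.4933
r = -5175 / 5396.4933 = -0.9590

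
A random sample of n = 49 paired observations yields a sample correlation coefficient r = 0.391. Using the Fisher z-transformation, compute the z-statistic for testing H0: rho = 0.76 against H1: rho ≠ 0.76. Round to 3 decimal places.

-3.956

Fisher z: atanh(0.391) = 0.412980, atanh(0.76) = 0.996215
z = (z_r − z_0)·√(n−3) = (0.412980 − 0.996215)·√46 = -0.583235 · 6.782330 = -3.956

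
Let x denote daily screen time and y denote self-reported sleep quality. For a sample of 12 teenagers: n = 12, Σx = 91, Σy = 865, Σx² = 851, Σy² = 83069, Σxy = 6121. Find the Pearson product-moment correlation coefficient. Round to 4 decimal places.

S_xy = nΣxy − ΣxΣy = 12·6121 − 91·865 = 73452 − 78715 = -5263
S_xx = nΣx² − (Σx)² = 12·851 − 91² = 10212 − 8281 = 1931
S_yy = nΣy² − (Σy)² = 12·83069 − 865² = 996828 − 748225 = 248603
r = S_xy / √(S_xx·S_yy) = -5263 / √(1931·248603) = -5263 / √480052393 = -5263 / 21910.0980 = -0.2402

-0.2402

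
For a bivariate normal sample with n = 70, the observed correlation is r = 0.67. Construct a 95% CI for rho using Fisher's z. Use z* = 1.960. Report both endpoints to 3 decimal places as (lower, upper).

z_r = atanh(0.67) = 0.810743;  SE = 1/√(n−3) = 1/√67 = 0.122169
z-limits: 0.810743 ± 1.960·0.122169 = 0.810743 ± 0.239451 = [0.571292, 1.050194]
ρ-limits: (tanh 0.571292, tanh 1.050194) = (0.516, 0.782)

(0.516, 0.782)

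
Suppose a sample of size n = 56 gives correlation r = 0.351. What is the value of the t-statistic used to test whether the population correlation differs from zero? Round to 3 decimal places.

t = r·√(n−2) / √(1−r²) with r = 0.351, n = 56
  = 0.351·√54 / √(1 − 0.123201)
  = 0.351·7.348469 / 0.936375
  = 2.579313 / 0.936375 = 2.755

2.755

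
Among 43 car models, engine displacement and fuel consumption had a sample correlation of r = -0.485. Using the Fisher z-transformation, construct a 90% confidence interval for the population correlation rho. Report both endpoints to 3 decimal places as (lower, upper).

(-0.658, -0.263)

Fisher z: z_r = atanh(r) = ½·ln((1+(-0.485))/(1−(-0.485))) = -0.529502
SE(z) = 1/√(n−3) = 1/√40 = 0.158114
90% ⇒ z* = 1.645; margin = 1.645·0.158114 = 0.260098
CI on z-scale: (-0.789600, -0.269404)
Back-transform: tanh(-0.789600) = -0.658182, tanh(-0.269404) = -0.263070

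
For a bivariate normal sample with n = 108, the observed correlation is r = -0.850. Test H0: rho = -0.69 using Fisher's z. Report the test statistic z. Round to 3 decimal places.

z_r = atanh(-0.850) = -1.256153,  z_0 = atanh(-0.69) = -0.847956
SE = 1/√(n−3) = 1/√105 = 0.097590
z = (z_r − z_0)/SE = (-1.256153 − (-0.847956)) / 0.097590 = -0.408197 / 0.097590 = -4.183

-4.183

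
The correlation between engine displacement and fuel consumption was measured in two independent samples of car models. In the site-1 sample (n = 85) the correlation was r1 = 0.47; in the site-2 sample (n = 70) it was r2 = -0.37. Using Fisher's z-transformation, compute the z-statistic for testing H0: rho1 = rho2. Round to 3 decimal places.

Fisher z-transforms: z1 = atanh(0.47) = 0.510070, z2 = atanh(-0.37) = -0.388423; difference d = 0.898493
Var(d) = 1/82 + 1/67 = 0.0121951 + 0.0149254 = 0.0271205
z = d/√Var(d) = 0.898493 / √0.0271205 = 0.898493 / 0.164683 = 5.456

5.456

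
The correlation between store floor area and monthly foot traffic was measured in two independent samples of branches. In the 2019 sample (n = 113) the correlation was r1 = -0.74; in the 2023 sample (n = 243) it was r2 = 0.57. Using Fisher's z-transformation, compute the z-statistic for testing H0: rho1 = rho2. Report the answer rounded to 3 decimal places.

Fisher z-transforms: z1 = atanh(-0.74) = -0.950479, z2 = atanh(0.57) = 0.647523; difference d = -1.598002
Var(d) = 1/110 + 1/240 = 0.0090909 + 0.0041667 = 0.0132576
z = d/√Var(d) = -1.598002 / √0.0132576 = -1.598002 / 0.115142 = -13.879

-13.879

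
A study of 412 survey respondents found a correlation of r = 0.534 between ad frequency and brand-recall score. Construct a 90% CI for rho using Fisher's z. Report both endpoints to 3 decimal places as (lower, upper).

(0.473, 0.590)

Fisher z: z_r = atanh(r) = ½·ln((1+0.534)/(1−0.534)) = 0.595724
SE(z) = 1/√(n−3) = 1/√409 = 0.049447
90% ⇒ z* = 1.645; margin = 1.645·0.049447 = 0.081340
CI on z-scale: (0.514384, 0.677064)
Back-transform: tanh(0.514384) = 0.473354, tanh(0.677064) = 0.589607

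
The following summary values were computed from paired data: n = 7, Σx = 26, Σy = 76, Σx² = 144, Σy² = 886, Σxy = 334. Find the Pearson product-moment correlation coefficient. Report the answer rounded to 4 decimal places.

S_xy = nΣxy − ΣxΣy = 7·334 − 26·76 = 2338 − 1976 = 362
S_xx = nΣx² − (Σx)² = 7·144 − 26² = 1008 − 676 = 332
S_yy = nΣy² − (Σy)² = 7·886 − 76² = 6202 − 5776 = 426
r = S_xy / √(S_xx·S_yy) = 362 / √(332·426) = 362 / √141432 = 362 / 376.0745 = 0.9626

0.9626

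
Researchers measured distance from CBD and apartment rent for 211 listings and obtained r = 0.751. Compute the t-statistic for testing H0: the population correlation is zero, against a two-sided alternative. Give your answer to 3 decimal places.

1 − r² = 1 − 0.564001 = 0.435999;  √(1−r²) = 0.660302
√(n−2) = √209 = 14.456832
t = r·√(n−2)/√(1−r²) = 0.751 · 14.456832 / 0.660302 = 16.443

16.443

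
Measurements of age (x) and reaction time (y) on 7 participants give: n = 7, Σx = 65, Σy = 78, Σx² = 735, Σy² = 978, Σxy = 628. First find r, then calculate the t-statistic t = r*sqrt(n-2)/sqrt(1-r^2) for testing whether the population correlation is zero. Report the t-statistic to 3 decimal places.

S_xy = nΣxy − ΣxΣy = 7·628 − 65·78 = 4396 − 5070 = -674
S_xx = nΣx² − (Σx)² = 7·735 − 65² = 5145 − 4225 = 920
S_yy = nΣy² − (Σy)² = 7·978 − 78² = 6846 − 6084 = 762
r = S_xy / √(S_xx·S_yy) = -674 / √(920·762) = -674 / √701040 = -674 / 837.2813 = -0.8050
t = r·√(n−2)/√(1−r²) = -0.8050·√5 / √(1−0.648025) = -1.800035 / 0.593275 = -3.034

-3.034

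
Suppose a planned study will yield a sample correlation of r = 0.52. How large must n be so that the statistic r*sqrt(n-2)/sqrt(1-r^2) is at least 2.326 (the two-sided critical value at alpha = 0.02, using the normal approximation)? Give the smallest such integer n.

17

Need r·√(n−2)/√(1−r²) ≥ 2.326
√(n−2) ≥ 2.326·√(1−0.2704) / 0.52 = 2.326·0.854166 / 0.52 = 3.8208
n−2 ≥ 14.5985  ⇒  n ≥ 16.5985
Smallest integer n = 17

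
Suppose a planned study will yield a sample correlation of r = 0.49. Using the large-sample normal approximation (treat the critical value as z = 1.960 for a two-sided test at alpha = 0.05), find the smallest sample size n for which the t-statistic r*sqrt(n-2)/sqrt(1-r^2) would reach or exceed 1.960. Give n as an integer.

r√(n−2)/√(1−r²) ≥ 1.960  ⇔  n−2 ≥ (1.960)²·(1−r²)/r²
(1−r²)/r² = (1−0.2401)/0.2401 = 3.1649
n ≥ 2 + 3.8416·3.1649 = 2 + 12.1583 = 14.1583
⌈14.1583⌉ = 15

15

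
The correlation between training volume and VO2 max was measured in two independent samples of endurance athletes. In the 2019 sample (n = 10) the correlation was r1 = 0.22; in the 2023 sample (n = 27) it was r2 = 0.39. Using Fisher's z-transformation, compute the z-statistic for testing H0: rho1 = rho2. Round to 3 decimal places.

-0.438

z1 = atanh(0.22) = 0.223656,  z2 = atanh(0.39) = 0.411800
SE = √(1/(n1−3) + 1/(n2−3)) = √(1/7 + 1/24) = √(0.1428571 + 0.0416667) = √0.1845238 = 0.429562
z = (z1 − z2)/SE = (0.223656 − 0.411800) / 0.429562 = -0.188144 / 0.429562 = -0.438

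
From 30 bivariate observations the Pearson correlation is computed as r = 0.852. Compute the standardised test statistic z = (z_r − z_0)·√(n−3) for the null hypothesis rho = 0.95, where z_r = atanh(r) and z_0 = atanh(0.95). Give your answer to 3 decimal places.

Fisher z: atanh(0.852) = 1.263405, atanh(0.95) = 1.831781
z = (z_r − z_0)·√(n−3) = (1.263405 − 1.831781)·√27 = -0.568376 · 5.196152 = -2.953

-2.953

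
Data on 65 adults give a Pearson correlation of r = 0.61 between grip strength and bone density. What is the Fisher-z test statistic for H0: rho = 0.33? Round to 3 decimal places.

Fisher z: atanh(0.61) = 0.708921, atanh(0.33) = 0.342828
z = (z_r − z_0)·√(n−3) = (0.708921 − 0.342828)·√62 = 0.366093 · 7.874008 = 2.883

2.883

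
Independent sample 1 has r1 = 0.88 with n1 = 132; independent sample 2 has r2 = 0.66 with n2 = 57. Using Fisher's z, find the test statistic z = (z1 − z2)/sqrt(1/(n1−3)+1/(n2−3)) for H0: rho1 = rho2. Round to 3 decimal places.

z1 = atanh(0.88) = 1.375768,  z2 = atanh(0.66) = 0.792814
SE = √(1/(n1−3) + 1/(n2−3)) = √(1/129 + 1/54) = √(0.0077519 + 0.0185185) = √0.0262704 = 0.162081
z = (z1 − z2)/SE = (1.375768 − 0.792814) / 0.162081 = 0.582954 / 0.162081 = 3.597

3.597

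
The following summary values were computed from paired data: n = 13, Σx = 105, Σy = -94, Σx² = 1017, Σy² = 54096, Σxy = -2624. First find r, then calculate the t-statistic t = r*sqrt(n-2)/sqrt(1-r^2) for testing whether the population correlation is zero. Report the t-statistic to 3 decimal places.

-2.626

S_xy = nΣxy − ΣxΣy = 13·(-2624) − 105·(-94) = -34112 − (-9870) = -24242
S_xx = nΣx² − (Σx)² = 13·1017 − 105² = 13221 − 11025 = 2196
S_yy = nΣy² − (Σy)² = 13·54096 − (-94)² = 703248 − 8836 = 694412
r = S_xy / √(S_xx·S_yy) = -24242 / √(2196·694412) = -24242 / √1524928752 = -24242 / 39050.3361 = -0.6208
t = r·√(n−2)/√(1−r²) = -0.6208·√11 / √(1−0.385393) = -2.058961 / 0.783969 = -2.626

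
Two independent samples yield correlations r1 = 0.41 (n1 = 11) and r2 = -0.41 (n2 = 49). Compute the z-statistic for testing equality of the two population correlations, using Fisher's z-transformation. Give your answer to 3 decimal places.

2.274

z1 = atanh(0.41) = 0.435611,  z2 = atanh(-0.41) = -0.435611
SE = √(1/(n1−3) + 1/(n2−3)) = √(1/8 + 1/46) = √(0.1250000 + 0.0217391) = √0.1467391 = 0.383065
z = (z1 − z2)/SE = (0.435611 − (-0.435611)) / 0.383065 = 0.871222 / 0.383065 = 2.274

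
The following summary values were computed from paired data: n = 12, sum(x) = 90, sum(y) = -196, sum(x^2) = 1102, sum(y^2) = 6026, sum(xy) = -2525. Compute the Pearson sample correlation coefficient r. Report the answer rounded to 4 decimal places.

-0.9606

Numerator: nΣxy − (Σx)(Σy) = 12·(-2525) − (90)(-196) = -12660
Denominator: √[(nΣx²−(Σx)²)(nΣy²−(Σy)²)]
  nΣx²−(Σx)² = 12·1102 − 8100 = 5124;  nΣy²−(Σy)² = 12·6026 − 38416 = 33896
  √(5124·33896) = √173683104 = 13178.8886
r = -12660 / 13178.8886 = -0.9606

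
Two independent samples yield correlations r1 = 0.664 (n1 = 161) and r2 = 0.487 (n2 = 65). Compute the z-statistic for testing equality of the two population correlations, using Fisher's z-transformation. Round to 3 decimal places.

1.787

z1 = atanh(0.664) = 0.799934,  z2 = atanh(0.487) = 0.532120
SE = √(1/(n1−3) + 1/(n2−3)) = √(1/158 + 1/62) = √(0.0063291 + 0.0161290) = √0.0224581 = 0.149860
z = (z1 − z2)/SE = (0.799934 − 0.532120) / 0.149860 = 0.267814 / 0.149860 = 1.787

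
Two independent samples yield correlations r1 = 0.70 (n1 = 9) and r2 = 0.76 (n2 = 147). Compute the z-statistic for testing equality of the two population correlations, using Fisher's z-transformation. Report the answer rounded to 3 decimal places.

Fisher z-transforms: z1 = atanh(0.70) = 0.867301, z2 = atanh(0.76) = 0.996215; difference d = -0.128914
Var(d) = 1/6 + 1/144 = 0.1666667 + 0.0069444 = 0.1736111
z = d/√Var(d) = -0.128914 / √0.1736111 = -0.128914 / 0.416667 = -0.309

-0.309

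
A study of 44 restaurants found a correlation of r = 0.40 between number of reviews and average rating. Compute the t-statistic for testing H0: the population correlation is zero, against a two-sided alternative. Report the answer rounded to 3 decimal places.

1 − r² = 1 − 0.1600 = 0.8400;  √(1−r²) = 0.916515
√(n−2) = √42 = 6.480741
t = r·√(n−2)/√(1−r²) = 0.40 · 6.480741 / 0.916515 = 2.828

2.828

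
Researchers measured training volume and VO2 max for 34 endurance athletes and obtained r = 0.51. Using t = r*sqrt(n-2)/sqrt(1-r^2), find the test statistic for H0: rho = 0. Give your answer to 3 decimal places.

3.354

1 − r² = 1 − 0.2601 = 0.7399;  √(1−r²) = 0.860174
√(n−2) = √32 = 5.656854
t = r·√(n−2)/√(1−r²) = 0.51 · 5.656854 / 0.860174 = 3.354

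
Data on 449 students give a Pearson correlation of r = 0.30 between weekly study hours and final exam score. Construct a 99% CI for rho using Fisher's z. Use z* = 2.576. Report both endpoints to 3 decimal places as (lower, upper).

(0.185, 0.407)

z_r = atanh(0.30) = 0.309520;  SE = 1/√(n−3) = 1/√446 = 0.047351
z-limits: 0.309520 ± 2.576·0.047351 = 0.309520 ± 0.121976 = [0.187544, 0.431496]
ρ-limits: (tanh 0.187544, tanh 0.431496) = (0.185, 0.407)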